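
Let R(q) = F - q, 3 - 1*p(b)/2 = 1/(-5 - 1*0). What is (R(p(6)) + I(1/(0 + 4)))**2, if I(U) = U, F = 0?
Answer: 15129/400 ≈ 37.823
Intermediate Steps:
p(b) = 32/5 (p(b) = 6 - 2/(-5 - 1*0) = 6 - 2/(-5 + 0) = 6 - 2/(-5) = 6 - 2*(-1/5) = 6 + 2/5 = 32/5)
R(q) = -q (R(q) = 0 - q = -q)
(R(p(6)) + I(1/(0 + 4)))**2 = (-1*32/5 + 1/(0 + 4))**2 = (-32/5 + 1/4)**2 = (-123/20)**2 = 15129/400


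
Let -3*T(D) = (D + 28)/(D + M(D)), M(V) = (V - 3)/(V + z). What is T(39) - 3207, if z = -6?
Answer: -4243598/1323 ≈ -3207.6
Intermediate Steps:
M(V) = (-3 + V)/(-6 + V) (M(V) = (V - 3)/(V - 6) = (-3 + V)/(-6 + V))
T(D) = -(28 + D)/(3*(D + (-3 + D)/(-6 + D))) (T(D) = -(D + 28)/(3*(D + (-3 + D)/(-6 + D))) = -(28 + D)/(3*(D + (-3 + D)/(-6 + D))))
T(39) - 3207 = (168 - 1*39**2 - 22*39)/(3*(-3 + 39**2 - 5*39)) - 3207 = (168 - 1*1521 - 858)/(3*(-3 + 1521 - 195)) - 3207 = (1/3)*(168 - 1521 - 858)/1323 - 3207 = (1/3)*(1/1323)*(-2211) - 3207 = -737/1323 - 3207 = -4243598/1323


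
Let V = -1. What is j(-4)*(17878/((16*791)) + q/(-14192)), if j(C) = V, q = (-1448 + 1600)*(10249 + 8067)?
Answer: 156165109/801848 ≈ 194.76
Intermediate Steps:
q = 2784032 (q = 152*18316 = 2784032)
j(C) = -1
j(-4)*(17878/((16*791)) + q/(-14192)) = -(17878/((16*791)) + 2784032/(-14192)) = -(17878/12656 + 2784032*(-1/14192)) = -(17878*(1/12656) - 174002/887) = -(1277/904 - 174002/887) = -1*(-156165109/801848) = 156165109/801848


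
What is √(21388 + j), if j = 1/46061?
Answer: √45377117086809/46061 ≈ 146.25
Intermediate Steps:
j = 1/46061 ≈ 2.1710e-5
√(21388 + j) = √(21388 + 1/46061) = √(985152669/46061) = √45377117086809/46061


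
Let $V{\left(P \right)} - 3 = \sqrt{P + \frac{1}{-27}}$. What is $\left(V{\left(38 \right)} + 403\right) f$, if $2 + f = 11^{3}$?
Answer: $539574 + \frac{2215 \sqrt{123}}{3} \approx 5.4776 \cdot 10^{5}$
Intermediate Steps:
$V{\left(P \right)} = 3 + \sqrt{- \frac{1}{27} + P}$ ($V{\left(P \right)} = 3 + \sqrt{P + \frac{1}{-27}} = 3 + \sqrt{P - \frac{1}{27}} = 3 + \sqrt{- \frac{1}{27} + P}$)
$f = 1329$ ($f = -2 + 11^{3} = -2 + 1331 = 1329$)
$\left(V{\left(38 \right)} + 403\right) f = \left(\left(3 + \frac{\sqrt{-3 + 81 \cdot 38}}{9}\right) + 403\right) 1329 = \left(\left(3 + \frac{\sqrt{-3 + 3078}}{9}\right) + 403\right) 1329 = \left(\left(3 + \frac{\sqrt{3075}}{9}\right) + 403\right) 1329 = \left(\left(3 + \frac{5 \sqrt{123}}{9}\right) + 403\right) 1329 = \left(406 + \frac{5 \sqrt{123}}{9}\right) 1329 = 539574 + \frac{2215 \sqrt{123}}{3}$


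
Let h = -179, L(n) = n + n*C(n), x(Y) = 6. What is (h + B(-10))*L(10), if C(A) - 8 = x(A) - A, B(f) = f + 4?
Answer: -9250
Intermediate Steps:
B(f) = 4 + f
C(A) = 14 - A (C(A) = 8 + (6 - A) = 14 - A)
L(n) = n + n*(14 - n)
(h + B(-10))*L(10) = (-179 + (4 - 10))*(10*(15 - 1*10)) = (-179 - 6)*(10*(15 - 10)) = -1850*5 = -185*50 = -9250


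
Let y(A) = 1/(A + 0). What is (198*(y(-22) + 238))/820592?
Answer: 47115/820592 ≈ 0.057416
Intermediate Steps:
y(A) = 1/A
(198*(y(-22) + 238))/820592 = (198*(1/(-22) + 238))/820592 = (198*(-1/22 + 238))*(1/820592) = (198*(5235/22))*(1/820592) = 47115*(1/820592) = 47115/820592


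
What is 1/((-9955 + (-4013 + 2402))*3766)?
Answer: -1/43557556 ≈ -2.2958e-8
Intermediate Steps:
1/((-9955 + (-4013 + 2402))*3766) = (1/3766)/(-9955 - 1611) = (1/3766)/(-11566) = -1/11566*1/3766 = -1/43557556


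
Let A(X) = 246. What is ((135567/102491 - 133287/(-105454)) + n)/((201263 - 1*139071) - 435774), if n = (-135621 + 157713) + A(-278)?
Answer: -241458979947267/4037706351923948 ≈ -0.059801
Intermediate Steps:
n = 22338 (n = (-135621 + 157713) + 246 = 22092 + 246 = 22338)
((135567/102491 - 133287/(-105454)) + n)/((201263 - 1*139071) - 435774) = ((135567/102491 - 133287/(-105454)) + 22338)/((201263 - 1*139071) - 435774) = ((135567*(1/102491) - 133287*(-1/105454)) + 22338)/((201263 - 139071) - 435774) = ((135567/102491 + 133287/105454) + 22338)/(62192 - 435774) = (27956800335/10808085914 + 22338)/(-373582) = (241458979947267/10808085914)*(-1/373582) = -241458979947267/4037706351923948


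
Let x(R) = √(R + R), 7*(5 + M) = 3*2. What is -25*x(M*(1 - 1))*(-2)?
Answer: 0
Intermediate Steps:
M = -29/7 (M = -5 + (3*2)/7 = -5 + (⅐)*6 = -5 + 6/7 = -29/7 ≈ -4.1429)
x(R) = √2*√R (x(R) = √(2*R) = √2*√R)
-25*x(M*(1 - 1))*(-2) = -25*√2*√(-29*(1 - 1)/7)*(-2) = -25*√2*√(-29/7*0)*(-2) = -25*√2*√0*(-2) = -25*√2*0*(-2) = -25*0*(-2) = 0*(-2) = 0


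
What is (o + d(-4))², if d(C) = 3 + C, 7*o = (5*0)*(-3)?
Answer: 1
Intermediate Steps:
o = 0 (o = ((5*0)*(-3))/7 = (0*(-3))/7 = (⅐)*0 = 0)
(o + d(-4))² = (0 + (3 - 4))² = (0 - 1)² = (-1)² = 1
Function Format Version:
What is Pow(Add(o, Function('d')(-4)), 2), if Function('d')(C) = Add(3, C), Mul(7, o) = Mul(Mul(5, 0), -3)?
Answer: 1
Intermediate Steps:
o = 0 (o = Mul(Rational(1, 7), Mul(Mul(5, 0), -3)) = Mul(Rational(1, 7), Mul(0, -3)) = Mul(Rational(1, 7), 0) = 0)
Pow(Add(o, Function('d')(-4)), 2) = Pow(Add(0, Add(3, -4)), 2) = Pow(Add(0, -1), 2) = Pow(-1, 2) = 1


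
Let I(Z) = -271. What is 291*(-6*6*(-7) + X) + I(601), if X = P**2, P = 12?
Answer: 114965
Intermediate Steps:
X = 144 (X = 12**2 = 144)
291*(-6*6*(-7) + X) + I(601) = 291*(-6*6*(-7) + 144) - 271 = 291*(-36*(-7) + 144) - 271 = 291*(252 + 144) - 271 = 291*396 - 271 = 115236 - 271 = 114965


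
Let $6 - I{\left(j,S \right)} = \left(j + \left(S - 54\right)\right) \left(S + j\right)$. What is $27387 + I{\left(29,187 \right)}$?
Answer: $-7599$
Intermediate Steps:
$I{\left(j,S \right)} = 6 - \left(S + j\right) \left(-54 + S + j\right)$ ($I{\left(j,S \right)} = 6 - \left(j + \left(S - 54\right)\right) \left(S + j\right) = 6 - \left(j + \left(-54 + S\right)\right) \left(S + j\right) = 6 - \left(-54 + S + j\right) \left(S + j\right) = 6 - \left(S + j\right) \left(-54 + S + j\right)$)
$27387 + I{\left(29,187 \right)} = 27387 + \left(6 - 187^{2} - 29^{2} + 54 \cdot 187 + 54 \cdot 29 - 374 \cdot 29\right) = 27387 + \left(6 - 34969 - 841 + 10098 + 1566 - 10846\right) = 27387 - 34986 = -7599$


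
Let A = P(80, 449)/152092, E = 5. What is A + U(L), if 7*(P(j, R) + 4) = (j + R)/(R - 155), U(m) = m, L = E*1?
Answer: 1565018977/313005336 ≈ 5.0000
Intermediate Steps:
L = 5 (L = 5*1 = 5)
P(j, R) = -4 + (R + j)/(7*(-155 + R)) (P(j, R) = -4 + ((j + R)/(R - 155))/7 = -4 + ((R + j)/(-155 + R))/7 = -4 + (R + j)/(7*(-155 + R)))
A = -7703/313005336 (A = ((4340 + 80 - 27*449)/(7*(-155 + 449)))/152092 = ((1/7)*(4340 + 80 - 12123)/294)*(1/152092) = ((1/7)*(1/294)*(-7703))*(1/152092) = -7703/2058*1/152092 = -7703/313005336 ≈ -2.4610e-5)
A + U(L) = -7703/313005336 + 5 = 1565018977/313005336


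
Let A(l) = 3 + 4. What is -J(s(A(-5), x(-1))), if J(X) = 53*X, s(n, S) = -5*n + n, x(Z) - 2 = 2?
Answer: 1484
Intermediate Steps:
x(Z) = 4 (x(Z) = 2 + 2 = 4)
A(l) = 7
s(n, S) = -4*n
-J(s(A(-5), x(-1))) = -53*(-4*7) = -53*(-28) = -1*(-1484) = 1484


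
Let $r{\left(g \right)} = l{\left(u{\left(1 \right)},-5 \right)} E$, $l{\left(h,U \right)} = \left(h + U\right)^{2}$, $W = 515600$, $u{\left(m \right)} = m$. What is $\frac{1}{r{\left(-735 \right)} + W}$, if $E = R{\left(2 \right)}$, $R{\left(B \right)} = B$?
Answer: $\frac{1}{515632} \approx 1.9394 \cdot 10^{-6}$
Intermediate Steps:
$l{\left(h,U \right)} = \left(U + h\right)^{2}$
$E = 2$
$r{\left(g \right)} = 32$ ($r{\left(g \right)} = \left(-5 + 1\right)^{2} \cdot 2 = \left(-4\right)^{2} \cdot 2 = 16 \cdot 2 = 32$)
$\frac{1}{r{\left(-735 \right)} + W} = \frac{1}{32 + 515600} = \frac{1}{515632}$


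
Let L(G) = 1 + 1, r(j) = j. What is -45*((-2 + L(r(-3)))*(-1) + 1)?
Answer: -45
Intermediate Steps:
L(G) = 2
-45*((-2 + L(r(-3)))*(-1) + 1) = -45*((-2 + 2)*(-1) + 1) = -45*(0*(-1) + 1) = -45*(0 + 1) = -45*1 = -45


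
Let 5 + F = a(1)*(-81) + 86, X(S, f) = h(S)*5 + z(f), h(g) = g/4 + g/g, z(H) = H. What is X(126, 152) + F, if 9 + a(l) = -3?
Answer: 2735/2 ≈ 1367.5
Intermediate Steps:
h(g) = 1 + g/4 (h(g) = g*(1/4) + 1 = g/4 + 1 = 1 + g/4)
a(l) = -12 (a(l) = -9 - 3 = -12)
X(S, f) = 5 + f + 5*S/4 (X(S, f) = (1 + S/4)*5 + f = (5 + 5*S/4) + f = 5 + f + 5*S/4)
F = 1053 (F = -5 + (-12*(-81) + 86) = -5 + (972 + 86) = -5 + 1058 = 1053)
X(126, 152) + F = (5 + 152 + (5/4)*126) + 1053 = (5 + 152 + 315/2) + 1053 = 629/2 + 1053 = 2735/2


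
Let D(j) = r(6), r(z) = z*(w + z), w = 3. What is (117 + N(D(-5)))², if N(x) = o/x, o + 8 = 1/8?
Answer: 31460881/2304 ≈ 13655.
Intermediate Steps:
o = -63/8 (o = -8 + 1/8 = -8 + ⅛ = -63/8 ≈ -7.8750)
r(z) = z*(3 + z)
D(j) = 54 (D(j) = 6*(3 + 6) = 6*9 = 54)
N(x) = -63/(8*x)
(117 + N(D(-5)))² = (117 - 63/8/54)² = (117 - 63/8*1/54)² = (117 - 7/48)² = (5609/48)² = 31460881/2304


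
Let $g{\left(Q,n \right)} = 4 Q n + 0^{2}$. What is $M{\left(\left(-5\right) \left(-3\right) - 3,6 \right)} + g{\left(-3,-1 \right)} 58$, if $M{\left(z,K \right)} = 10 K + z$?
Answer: $768$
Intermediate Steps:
$g{\left(Q,n \right)} = 4 Q n$ ($g{\left(Q,n \right)} = 4 Q n + 0 = 4 Q n$)
$M{\left(z,K \right)} = z + 10 K$
$M{\left(\left(-5\right) \left(-3\right) - 3,6 \right)} + g{\left(-3,-1 \right)} 58 = \left(\left(\left(-5\right) \left(-3\right) - 3\right) + 10 \cdot 6\right) + 4 \left(-3\right) \left(-1\right) 58 = \left(\left(15 - 3\right) + 60\right) + 12 \cdot 58 = \left(12 + 60\right) + 696 = 72 + 696 = 768$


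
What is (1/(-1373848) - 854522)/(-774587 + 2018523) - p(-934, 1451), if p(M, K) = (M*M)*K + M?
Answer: -2163204447566600399473/1708978985728 ≈ -1.2658e+9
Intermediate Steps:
p(M, K) = M + K*M**2 (p(M, K) = M**2*K + M = K*M**2 + M = M + K*M**2)
(1/(-1373848) - 854522)/(-774587 + 2018523) - p(-934, 1451) = (1/(-1373848) - 854522)/(-774587 + 2018523) - (-934)*(1 + 1451*(-934)) = (-1/1373848 - 854522)/1243936 - (-934)*(1 - 1355234) = -1173983340657/1373848*1/1243936 - (-934)*(-1355233) = -1173983340657/1708978985728 - 1*1265787622 = -1173983340657/1708978985728 - 1265787622 = -2163204447566600399473/1708978985728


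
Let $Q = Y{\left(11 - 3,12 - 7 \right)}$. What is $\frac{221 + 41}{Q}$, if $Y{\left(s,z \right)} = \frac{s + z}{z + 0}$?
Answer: $\frac{1310}{13} \approx 100.77$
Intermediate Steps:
$Y{\left(s,z \right)} = \frac{s + z}{z}$
$Q = \frac{13}{5}$ ($Q = \frac{\left(11 - 3\right) + \left(12 - 7\right)}{12 - 7} = \frac{\left(11 - 3\right) + 5}{5} = \frac{8 + 5}{5} = \frac{1}{5} \cdot 13 = \frac{13}{5} \approx 2.6$)
$\frac{221 + 41}{Q} = \frac{221 + 41}{\frac{13}{5}} = 262 \cdot \frac{5}{13} = \frac{1310}{13}$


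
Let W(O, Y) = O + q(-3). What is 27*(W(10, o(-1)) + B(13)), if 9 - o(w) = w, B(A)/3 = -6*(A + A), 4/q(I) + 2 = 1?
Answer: -12474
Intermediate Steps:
q(I) = -4 (q(I) = 4/(-2 + 1) = 4/(-1) = 4*(-1) = -4)
B(A) = -36*A (B(A) = 3*(-6*(A + A)) = 3*(-12*A) = -36*A)
o(w) = 9 - w
W(O, Y) = -4 + O (W(O, Y) = O - 4 = -4 + O)
27*(W(10, o(-1)) + B(13)) = 27*((-4 + 10) - 36*13) = 27*(6 - 468) = 27*(-462) = -12474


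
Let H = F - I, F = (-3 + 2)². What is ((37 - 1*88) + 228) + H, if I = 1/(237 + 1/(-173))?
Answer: 7297827/41000 ≈ 178.00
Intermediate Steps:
I = 173/41000 (I = 1/(237 - 1/173) = 1/(41000/173) = 173/41000 ≈ 0.0042195)
F = 1 (F = (-1)² = 1)
H = 40827/41000 (H = 1 - 1*173/41000 = 1 - 173/41000 = 40827/41000 ≈ 0.99578)
((37 - 1*88) + 228) + H = ((37 - 1*88) + 228) + 40827/41000 = ((37 - 88) + 228) + 40827/41000 = (-51 + 228) + 40827/41000 = 177 + 40827/41000 = 7297827/41000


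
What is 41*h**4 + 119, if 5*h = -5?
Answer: 160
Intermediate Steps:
h = -1 (h = (1/5)*(-5) = -1)
41*h**4 + 119 = 41*(-1)**4 + 119 = 41*1 + 119 = 41 + 119 = 160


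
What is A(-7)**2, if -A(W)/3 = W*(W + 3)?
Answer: 7056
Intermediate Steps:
A(W) = -3*W*(3 + W) (A(W) = -3*W*(W + 3) = -3*W*(3 + W))
A(-7)**2 = (-3*(-7)*(3 - 7))**2 = (-3*(-7)*(-4))**2 = (-84)**2 = 7056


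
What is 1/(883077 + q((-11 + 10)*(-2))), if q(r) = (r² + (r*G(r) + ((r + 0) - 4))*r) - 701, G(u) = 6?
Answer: 1/882400 ≈ 1.1333e-6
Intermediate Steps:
q(r) = -701 + r² + r*(-4 + 7*r) (q(r) = (r² + (r*6 + ((r + 0) - 4))*r) - 701 = (r² + (6*r + (r - 4))*r) - 701 = (r² + (6*r + (-4 + r))*r) - 701 = (r² + (-4 + 7*r)*r) - 701 = (r² + r*(-4 + 7*r)) - 701 = -701 + r² + r*(-4 + 7*r))
1/(883077 + q((-11 + 10)*(-2))) = 1/(883077 + (-701 - 4*(-11 + 10)*(-2) + 8*((-11 + 10)*(-2))²)) = 1/(883077 + (-701 - (-4)*(-2) + 8*(-1*(-2))²)) = 1/(883077 + (-701 - 4*2 + 8*2²)) = 1/(883077 + (-701 - 8 + 8*4)) = 1/(883077 + (-701 - 8 + 32)) = 1/(883077 - 677) = 1/882400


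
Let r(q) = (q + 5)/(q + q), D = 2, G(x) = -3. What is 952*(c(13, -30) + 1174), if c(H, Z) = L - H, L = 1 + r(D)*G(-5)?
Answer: 1101226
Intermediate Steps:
r(q) = (5 + q)/(2*q) (r(q) = (5 + q)/((2*q)) = (5 + q)*(1/(2*q)) = (5 + q)/(2*q))
L = -17/4 (L = 1 + ((½)*(5 + 2)/2)*(-3) = 1 + ((½)*(½)*7)*(-3) = 1 + (7/4)*(-3) = 1 - 21/4 = -17/4 ≈ -4.2500)
c(H, Z) = -17/4 - H
952*(c(13, -30) + 1174) = 952*((-17/4 - 1*13) + 1174) = 952*((-17/4 - 13) + 1174) = 952*(-69/4 + 1174) = 952*(4627/4) = 1101226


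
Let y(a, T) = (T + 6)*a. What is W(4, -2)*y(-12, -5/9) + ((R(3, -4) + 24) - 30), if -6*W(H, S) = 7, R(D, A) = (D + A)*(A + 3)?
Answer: 641/9 ≈ 71.222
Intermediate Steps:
R(D, A) = (3 + A)*(A + D) (R(D, A) = (A + D)*(3 + A) = (3 + A)*(A + D))
W(H, S) = -7/6 (W(H, S) = -⅙*7 = -7/6)
y(a, T) = a*(6 + T) (y(a, T) = (6 + T)*a = a*(6 + T))
W(4, -2)*y(-12, -5/9) + ((R(3, -4) + 24) - 30) = -(-14)*(6 - 5/9) + ((((-4)² + 3*(-4) + 3*3 - 4*3) + 24) - 30) = -(-14)*(6 - 5*⅑) + (((16 - 12 + 9 - 12) + 24) - 30) = -(-14)*(6 - 5/9) + ((1 + 24) - 30) = -(-14)*49/9 + (25 - 30) = -7/6*(-196/3) - 5 = 686/9 - 5 = 641/9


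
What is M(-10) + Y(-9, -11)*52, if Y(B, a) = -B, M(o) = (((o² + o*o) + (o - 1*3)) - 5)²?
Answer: 33592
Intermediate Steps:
M(o) = (-8 + o + 2*o²)² (M(o) = (((o² + o²) + (o - 3)) - 5)² = ((2*o² + (-3 + o)) - 5)² = ((-3 + o + 2*o²) - 5)² = (-8 + o + 2*o²)²)
M(-10) + Y(-9, -11)*52 = (-8 - 10 + 2*(-10)²)² - 1*(-9)*52 = (-8 - 10 + 2*100)² + 9*52 = (-8 - 10 + 200)² + 468 = 182² + 468 = 33124 + 468 = 33592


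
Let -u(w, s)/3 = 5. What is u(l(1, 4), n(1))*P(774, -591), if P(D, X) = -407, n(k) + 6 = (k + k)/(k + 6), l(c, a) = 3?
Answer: 6105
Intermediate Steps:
n(k) = -6 + 2*k/(6 + k) (n(k) = -6 + (k + k)/(k + 6) = -6 + (2*k)/(6 + k) = -6 + 2*k/(6 + k))
u(w, s) = -15 (u(w, s) = -3*5 = -15)
u(l(1, 4), n(1))*P(774, -591) = -15*(-407) = 6105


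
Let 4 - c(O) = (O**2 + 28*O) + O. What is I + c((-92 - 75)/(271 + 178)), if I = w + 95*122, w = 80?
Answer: 2355636692/201601 ≈ 11685.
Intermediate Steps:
c(O) = 4 - O**2 - 29*O (c(O) = 4 - ((O**2 + 28*O) + O) = 4 - (O**2 + 29*O) = 4 + (-O**2 - 29*O) = 4 - O**2 - 29*O)
I = 11670 (I = 80 + 95*122 = 80 + 11590 = 11670)
I + c((-92 - 75)/(271 + 178)) = 11670 + (4 - ((-92 - 75)/(271 + 178))**2 - 29*(-92 - 75)/(271 + 178)) = 11670 + (4 - (-167/449)**2 - (-4843)/449) = 11670 + (4 - (-167*1/449)**2 - (-4843)/449) = 11670 + (4 - (-167/449)**2 - 29*(-167/449)) = 11670 + (4 - 1*27889/201601 + 4843/449) = 11670 + (4 - 27889/201601 + 4843/449) = 11670 + 2953022/201601 = 2355636692/201601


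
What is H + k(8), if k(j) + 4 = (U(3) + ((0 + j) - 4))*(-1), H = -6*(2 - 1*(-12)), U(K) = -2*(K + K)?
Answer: -80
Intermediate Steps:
U(K) = -4*K
H = -84 (H = -6*(2 + 12) = -6*14 = -84)
k(j) = 12 - j (k(j) = -4 + (-4*3 + ((0 + j) - 4))*(-1) = -4 + (-12 + (j - 4))*(-1) = -4 + (-12 + (-4 + j))*(-1) = -4 + (-16 + j)*(-1) = -4 + (16 - j) = 12 - j)
H + k(8) = -84 + (12 - 1*8) = -84 + (12 - 8) = -84 + 4 = -80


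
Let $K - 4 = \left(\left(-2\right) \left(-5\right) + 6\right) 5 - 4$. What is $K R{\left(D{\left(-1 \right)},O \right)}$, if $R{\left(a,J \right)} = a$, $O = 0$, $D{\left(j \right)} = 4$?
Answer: $320$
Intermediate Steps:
$K = 80$ ($K = 4 - \left(4 - \left(\left(-2\right) \left(-5\right) + 6\right) 5\right) = 4 - \left(4 - \left(10 + 6\right) 5\right) = 4 + \left(16 \cdot 5 - 4\right) = 4 + \left(80 - 4\right) = 4 + 76 = 80$)
$K R{\left(D{\left(-1 \right)},O \right)} = 80 \cdot 4 = 320$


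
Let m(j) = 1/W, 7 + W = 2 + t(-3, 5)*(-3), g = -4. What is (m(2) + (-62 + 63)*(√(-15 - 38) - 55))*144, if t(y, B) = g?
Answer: -55296/7 + 144*I*√53 ≈ -7899.4 + 1048.3*I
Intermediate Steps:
t(y, B) = -4
W = 7 (W = -7 + (2 - 4*(-3)) = -7 + (2 + 12) = -7 + 14 = 7)
m(j) = ⅐ (m(j) = 1/7 = ⅐)
(m(2) + (-62 + 63)*(√(-15 - 38) - 55))*144 = (⅐ + (-62 + 63)*(√(-15 - 38) - 55))*144 = (⅐ + 1*(√(-53) - 55))*144 = (⅐ + 1*(I*√53 - 55))*144 = (⅐ + 1*(-55 + I*√53))*144 = (⅐ + (-55 + I*√53))*144 = (-384/7 + I*√53)*144 = -55296/7 + 144*I*√53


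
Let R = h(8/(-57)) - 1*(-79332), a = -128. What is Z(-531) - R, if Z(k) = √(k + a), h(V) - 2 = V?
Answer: -4522030/57 + I*√659 ≈ -79334.0 + 25.671*I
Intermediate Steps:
h(V) = 2 + V
Z(k) = √(-128 + k) (Z(k) = √(k - 128) = √(-128 + k))
R = 4522030/57 (R = (2 + 8/(-57)) - 1*(-79332) = (2 + 8*(-1/57)) + 79332 = (2 - 8/57) + 79332 = 106/57 + 79332 = 4522030/57 ≈ 79334.)
Z(-531) - R = √(-128 - 531) - 1*4522030/57 = √(-659) - 4522030/57 = I*√659 - 4522030/57 = -4522030/57 + I*√659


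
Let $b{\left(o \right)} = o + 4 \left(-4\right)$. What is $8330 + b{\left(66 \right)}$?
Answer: $8380$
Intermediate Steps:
$b{\left(o \right)} = -16 + o$ ($b{\left(o \right)} = o - 16 = -16 + o$)
$8330 + b{\left(66 \right)} = 8330 + \left(-16 + 66\right) = 8330 + 50 = 8380$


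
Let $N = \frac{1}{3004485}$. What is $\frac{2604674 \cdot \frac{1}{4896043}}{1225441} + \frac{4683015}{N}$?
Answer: $\frac{948512835641984334021691}{67413616067} \approx 1.407 \cdot 10^{13}$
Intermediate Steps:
$N = \frac{1}{3004485} \approx 3.3284 \cdot 10^{-7}$
$\frac{2604674 \cdot \frac{1}{4896043}}{1225441} + \frac{4683015}{N} = \frac{2604674 \cdot \frac{1}{4896043}}{1225441} + 4683015 \frac{1}{\frac{1}{3004485}} = 2604674 \cdot \frac{1}{4896043} \cdot \frac{1}{1225441} + 4683015 \cdot 3004485 = \frac{2604674}{4896043} \cdot \frac{1}{1225441} + 14070048322275 = \frac{29266}{67413616067} + 14070048322275 = \frac{948512835641984334021691}{67413616067}$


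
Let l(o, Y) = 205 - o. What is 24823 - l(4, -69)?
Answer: 24622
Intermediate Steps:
24823 - l(4, -69) = 24823 - (205 - 1*4) = 24823 - (205 - 4) = 24823 - 1*201 = 24823 - 201 = 24622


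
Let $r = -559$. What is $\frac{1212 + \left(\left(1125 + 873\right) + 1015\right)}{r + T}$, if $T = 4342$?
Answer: $\frac{325}{291} \approx 1.1168$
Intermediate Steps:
$\frac{1212 + \left(\left(1125 + 873\right) + 1015\right)}{r + T} = \frac{1212 + \left(\left(1125 + 873\right) + 1015\right)}{-559 + 4342} = \frac{1212 + \left(1998 + 1015\right)}{3783} = \left(1212 + 3013\right) \frac{1}{3783} = 4225 \cdot \frac{1}{3783} = \frac{325}{291}$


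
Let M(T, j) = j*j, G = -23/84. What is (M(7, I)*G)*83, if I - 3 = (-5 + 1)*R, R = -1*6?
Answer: -463887/28 ≈ -16567.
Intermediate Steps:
R = -6
I = 27 (I = 3 + (-5 + 1)*(-6) = 3 - 4*(-6) = 3 + 24 = 27)
G = -23/84 (G = -23*1/84 = -23/84 ≈ -0.27381)
M(T, j) = j²
(M(7, I)*G)*83 = (27²*(-23/84))*83 = (729*(-23/84))*83 = -5589/28*83 = -463887/28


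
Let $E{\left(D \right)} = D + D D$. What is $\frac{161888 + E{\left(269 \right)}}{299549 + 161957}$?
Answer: $\frac{117259}{230753} \approx 0.50816$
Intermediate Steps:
$E{\left(D \right)} = D + D^{2}$
$\frac{161888 + E{\left(269 \right)}}{299549 + 161957} = \frac{161888 + 269 \left(1 + 269\right)}{299549 + 161957} = \frac{161888 + 269 \cdot 270}{461506} = \left(161888 + 72630\right) \frac{1}{461506} = 234518 \cdot \frac{1}{461506} = \frac{117259}{230753}$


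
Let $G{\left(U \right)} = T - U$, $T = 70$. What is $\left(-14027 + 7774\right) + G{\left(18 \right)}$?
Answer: $-6201$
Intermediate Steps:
$G{\left(U \right)} = 70 - U$
$\left(-14027 + 7774\right) + G{\left(18 \right)} = \left(-14027 + 7774\right) + \left(70 - 18\right) = -6253 + \left(70 - 18\right) = -6253 + 52 = -6201$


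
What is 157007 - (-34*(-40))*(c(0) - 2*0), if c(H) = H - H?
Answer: 157007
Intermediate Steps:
c(H) = 0
157007 - (-34*(-40))*(c(0) - 2*0) = 157007 - (-34*(-40))*(0 - 2*0) = 157007 - 1360*(0 + 0) = 157007 - 1360*0 = 157007 - 1*0 = 157007 + 0 = 157007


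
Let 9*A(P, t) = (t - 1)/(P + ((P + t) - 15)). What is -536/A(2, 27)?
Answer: -38592/13 ≈ -2968.6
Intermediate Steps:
A(P, t) = (-1 + t)/(9*(-15 + t + 2*P)) (A(P, t) = ((t - 1)/(P + ((P + t) - 15)))/9 = ((-1 + t)/(P + (-15 + P + t)))/9 = ((-1 + t)/(-15 + t + 2*P))/9 = (-1 + t)/(9*(-15 + t + 2*P)))
-536/A(2, 27) = -536*9*(-15 + 27 + 2*2)/(-1 + 27) = -536/((⅑)*26/(-15 + 27 + 4)) = -536/((⅑)*26/16) = -536/((⅑)*(1/16)*26) = -536/13/72 = -536*72/13 = -38592/13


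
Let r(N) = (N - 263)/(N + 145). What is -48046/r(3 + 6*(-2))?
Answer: 24023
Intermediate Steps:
r(N) = (-263 + N)/(145 + N)
-48046/r(3 + 6*(-2)) = -48046*(145 + (3 + 6*(-2)))/(-263 + (3 + 6*(-2))) = -48046*(145 + (3 - 12))/(-263 + (3 - 12)) = -48046*(145 - 9)/(-263 - 9) = -48046/(-272/136) = -48046/((1/136)*(-272)) = -48046/(-2) = -48046*(-½) = 24023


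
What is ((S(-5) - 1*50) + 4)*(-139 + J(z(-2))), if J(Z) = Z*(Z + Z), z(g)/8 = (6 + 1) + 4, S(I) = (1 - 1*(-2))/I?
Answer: -3576317/5 ≈ -7.1526e+5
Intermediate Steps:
S(I) = 3/I (S(I) = (1 + 2)/I = 3/I)
z(g) = 88 (z(g) = 8*((6 + 1) + 4) = 8*(7 + 4) = 8*11 = 88)
J(Z) = 2*Z² (J(Z) = Z*(2*Z) = 2*Z²)
((S(-5) - 1*50) + 4)*(-139 + J(z(-2))) = ((3/(-5) - 1*50) + 4)*(-139 + 2*88²) = ((3*(-⅕) - 50) + 4)*(-139 + 2*7744) = ((-⅗ - 50) + 4)*(-139 + 15488) = (-253/5 + 4)*15349 = -233/5*15349 = -3576317/5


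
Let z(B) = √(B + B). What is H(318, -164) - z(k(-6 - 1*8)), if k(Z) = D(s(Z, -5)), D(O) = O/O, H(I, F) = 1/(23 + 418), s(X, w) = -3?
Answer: 1/441 - √2 ≈ -1.4119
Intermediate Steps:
H(I, F) = 1/441
D(O) = 1
k(Z) = 1
z(B) = √2*√B (z(B) = √(2*B) = √2*√B)
H(318, -164) - z(k(-6 - 1*8)) = 1/441 - √2*√1 = 1/441 - √2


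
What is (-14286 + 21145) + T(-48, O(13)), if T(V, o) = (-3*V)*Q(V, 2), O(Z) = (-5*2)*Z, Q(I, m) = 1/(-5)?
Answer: 34151/5 ≈ 6830.2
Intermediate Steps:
Q(I, m) = -⅕ (Q(I, m) = 1*(-⅕) = -⅕)
O(Z) = -10*Z
T(V, o) = 3*V/5 (T(V, o) = -3*V*(-⅕) = 3*V/5)
(-14286 + 21145) + T(-48, O(13)) = (-14286 + 21145) + (⅗)*(-48) = 6859 - 144/5 = 34151/5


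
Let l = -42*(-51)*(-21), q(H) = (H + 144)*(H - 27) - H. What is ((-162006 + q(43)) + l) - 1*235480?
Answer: -439519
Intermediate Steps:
q(H) = -H + (-27 + H)*(144 + H) (q(H) = (144 + H)*(-27 + H) - H = (-27 + H)*(144 + H) - H = -H + (-27 + H)*(144 + H))
l = -44982 (l = 2142*(-21) = -44982)
((-162006 + q(43)) + l) - 1*235480 = ((-162006 + (-3888 + 43² + 116*43)) - 44982) - 1*235480 = ((-162006 + (-3888 + 1849 + 4988)) - 44982) - 235480 = ((-162006 + 2949) - 44982) - 235480 = (-159057 - 44982) - 235480 = -204039 - 235480 = -439519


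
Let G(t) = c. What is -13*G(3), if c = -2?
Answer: 26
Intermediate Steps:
G(t) = -2
-13*G(3) = -13*(-2) = 26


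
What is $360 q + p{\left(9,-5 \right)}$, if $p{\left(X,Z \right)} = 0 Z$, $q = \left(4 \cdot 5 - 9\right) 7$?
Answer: $27720$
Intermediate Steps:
$q = 77$ ($q = \left(20 - 9\right) 7 = 11 \cdot 7 = 77$)
$p{\left(X,Z \right)} = 0$
$360 q + p{\left(9,-5 \right)} = 360 \cdot 77 + 0 = 27720 + 0 = 27720$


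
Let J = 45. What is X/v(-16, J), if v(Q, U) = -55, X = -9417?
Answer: 9417/55 ≈ 171.22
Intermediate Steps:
X/v(-16, J) = -9417/(-55) = -9417*(-1/55) = 9417/55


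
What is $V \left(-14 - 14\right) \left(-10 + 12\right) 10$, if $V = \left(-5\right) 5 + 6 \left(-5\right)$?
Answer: $30800$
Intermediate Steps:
$V = -55$ ($V = -25 - 30 = -55$)
$V \left(-14 - 14\right) \left(-10 + 12\right) 10 = - 55 \left(-14 - 14\right) \left(-10 + 12\right) 10 = - 55 \left(\left(-28\right) 2\right) 10 = \left(-55\right) \left(-56\right) 10 = 3080 \cdot 10 = 30800$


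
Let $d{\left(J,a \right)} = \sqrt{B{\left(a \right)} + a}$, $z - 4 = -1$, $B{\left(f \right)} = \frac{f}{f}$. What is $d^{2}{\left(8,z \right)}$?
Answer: $4$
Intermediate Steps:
$B{\left(f \right)} = 1$
$z = 3$ ($z = 4 - 1 = 3$)
$d{\left(J,a \right)} = \sqrt{1 + a}$
$d^{2}{\left(8,z \right)} = \left(\sqrt{1 + 3}\right)^{2} = \left(\sqrt{4}\right)^{2} = 2^{2} = 4$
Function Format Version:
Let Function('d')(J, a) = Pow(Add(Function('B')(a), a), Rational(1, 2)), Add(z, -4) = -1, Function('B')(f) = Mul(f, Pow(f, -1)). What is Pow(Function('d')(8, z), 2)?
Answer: 4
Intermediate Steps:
Function('B')(f) = 1
z = 3 (z = Add(4, -1) = 3)
Function('d')(J, a) = Pow(Add(1, a), Rational(1, 2))
Pow(Function('d')(8, z), 2) = Pow(Pow(Add(1, 3), Rational(1, 2)), 2) = Pow(Pow(4, Rational(1, 2)), 2) = Pow(2, 2) = 4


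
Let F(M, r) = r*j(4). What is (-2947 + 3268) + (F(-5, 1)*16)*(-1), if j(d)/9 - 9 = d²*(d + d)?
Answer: -19407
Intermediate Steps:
j(d) = 81 + 18*d³ (j(d) = 81 + 9*(d²*(d + d)) = 81 + 9*(d²*(2*d)) = 81 + 9*(2*d³) = 81 + 18*d³)
F(M, r) = 1233*r (F(M, r) = r*(81 + 18*4³) = r*(81 + 18*64) = r*(81 + 1152) = r*1233 = 1233*r)
(-2947 + 3268) + (F(-5, 1)*16)*(-1) = (-2947 + 3268) + ((1233*1)*16)*(-1) = 321 + (1233*16)*(-1) = 321 + 19728*(-1) = 321 - 19728 = -19407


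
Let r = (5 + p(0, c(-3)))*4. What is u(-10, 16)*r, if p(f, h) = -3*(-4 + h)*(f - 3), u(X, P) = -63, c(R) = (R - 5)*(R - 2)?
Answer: -82908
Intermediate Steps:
c(R) = (-5 + R)*(-2 + R)
p(f, h) = -3*(-4 + h)*(-3 + f)
r = 1316 (r = (5 + (-36 + 9*(10 + (-3)**2 - 7*(-3)) + 12*0 - 3*0*(10 + (-3)**2 - 7*(-3))))*4 = (5 + (-36 + 9*(10 + 9 + 21) + 0 - 3*0*(10 + 9 + 21)))*4 = (5 + (-36 + 9*40 + 0 - 3*0*40))*4 = (5 + (-36 + 360 + 0 + 0))*4 = (5 + 324)*4 = 329*4 = 1316)
u(-10, 16)*r = -63*1316 = -82908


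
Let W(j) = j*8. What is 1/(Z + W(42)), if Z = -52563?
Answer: -1/52227 ≈ -1.9147e-5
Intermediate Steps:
W(j) = 8*j
1/(Z + W(42)) = 1/(-52563 + 8*42) = 1/(-52563 + 336) = 1/(-52227) = -1/52227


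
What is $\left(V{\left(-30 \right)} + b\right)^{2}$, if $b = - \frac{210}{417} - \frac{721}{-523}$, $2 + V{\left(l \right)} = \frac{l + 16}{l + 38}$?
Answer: $\frac{698927768361}{84557660944} \approx 8.2657$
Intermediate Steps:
$V{\left(l \right)} = -2 + \frac{16 + l}{38 + l}$ ($V{\left(l \right)} = -2 + \frac{l + 16}{l + 38} = -2 + \frac{16 + l}{38 + l}$)
$b = \frac{63609}{72697}$ ($b = \left(-210\right) \frac{1}{417} - - \frac{721}{523} = - \frac{70}{139} + \frac{721}{523} = \frac{63609}{72697} \approx 0.87499$)
$\left(V{\left(-30 \right)} + b\right)^{2} = \left(\frac{-60 - -30}{38 - 30} + \frac{63609}{72697}\right)^{2} = \left(\frac{-60 + 30}{8} + \frac{63609}{72697}\right)^{2} = \left(\frac{1}{8} \left(-30\right) + \frac{63609}{72697}\right)^{2} = \left(- \frac{15}{4} + \frac{63609}{72697}\right)^{2} = \left(- \frac{836019}{290788}\right)^{2} = \frac{698927768361}{84557660944}$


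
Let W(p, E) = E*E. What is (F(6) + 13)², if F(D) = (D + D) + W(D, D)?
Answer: 3721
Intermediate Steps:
W(p, E) = E²
F(D) = D² + 2*D (F(D) = (D + D) + D² = 2*D + D² = D² + 2*D)
(F(6) + 13)² = (6*(2 + 6) + 13)² = (6*8 + 13)² = (48 + 13)² = 61² = 3721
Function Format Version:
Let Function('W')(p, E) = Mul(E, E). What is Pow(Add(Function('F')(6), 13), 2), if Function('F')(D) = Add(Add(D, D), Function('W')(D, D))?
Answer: 3721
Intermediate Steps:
Function('W')(p, E) = Pow(E, 2)
Function('F')(D) = Add(Pow(D, 2), Mul(2, D)) (Function('F')(D) = Add(Add(D, D), Pow(D, 2)) = Add(Mul(2, D), Pow(D, 2)) = Add(Pow(D, 2), Mul(2, D)))
Pow(Add(Function('F')(6), 13), 2) = Pow(Add(Mul(6, Add(2, 6)), 13), 2) = Pow(Add(Mul(6, 8), 13), 2) = Pow(Add(48, 13), 2) = Pow(61, 2) = 3721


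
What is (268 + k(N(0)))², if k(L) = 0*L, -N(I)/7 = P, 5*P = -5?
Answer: 71824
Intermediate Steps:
P = -1 (P = (⅕)*(-5) = -1)
N(I) = 7 (N(I) = -7*(-1) = 7)
k(L) = 0
(268 + k(N(0)))² = (268 + 0)² = 268² = 71824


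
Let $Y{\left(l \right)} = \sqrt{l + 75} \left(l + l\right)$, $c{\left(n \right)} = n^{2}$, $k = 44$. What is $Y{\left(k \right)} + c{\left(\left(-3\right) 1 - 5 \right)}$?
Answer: $64 + 88 \sqrt{119} \approx 1024.0$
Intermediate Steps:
$Y{\left(l \right)} = 2 l \sqrt{75 + l}$ ($Y{\left(l \right)} = \sqrt{75 + l} 2 l = 2 l \sqrt{75 + l}$)
$Y{\left(k \right)} + c{\left(\left(-3\right) 1 - 5 \right)} = 2 \cdot 44 \sqrt{75 + 44} + \left(\left(-3\right) 1 - 5\right)^{2} = 2 \cdot 44 \sqrt{119} + \left(-3 - 5\right)^{2} = 88 \sqrt{119} + \left(-8\right)^{2} = 88 \sqrt{119} + 64 = 64 + 88 \sqrt{119}$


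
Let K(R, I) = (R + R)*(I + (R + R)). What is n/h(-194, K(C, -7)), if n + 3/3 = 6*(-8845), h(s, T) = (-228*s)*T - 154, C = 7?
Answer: -53071/4334582 ≈ -0.012244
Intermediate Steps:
K(R, I) = 2*R*(I + 2*R) (K(R, I) = (2*R)*(I + 2*R) = 2*R*(I + 2*R))
h(s, T) = -154 - 228*T*s (h(s, T) = -228*T*s - 154 = -154 - 228*T*s)
n = -53071 (n = -1 + 6*(-8845) = -1 - 53070 = -53071)
n/h(-194, K(C, -7)) = -53071/(-154 - 228*2*7*(-7 + 2*7)*(-194)) = -53071/(-154 - 228*2*7*(-7 + 14)*(-194)) = -53071/(-154 - 228*2*7*7*(-194)) = -53071/(-154 - 228*98*(-194)) = -53071/(-154 + 4334736) = -53071/4334582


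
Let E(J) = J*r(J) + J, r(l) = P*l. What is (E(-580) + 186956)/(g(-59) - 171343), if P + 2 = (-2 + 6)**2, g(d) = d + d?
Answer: -4895976/171461 ≈ -28.554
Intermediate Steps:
g(d) = 2*d
P = 14 (P = -2 + (-2 + 6)**2 = -2 + 4**2 = -2 + 16 = 14)
r(l) = 14*l
E(J) = J + 14*J**2 (E(J) = J*(14*J) + J = 14*J**2 + J = J + 14*J**2)
(E(-580) + 186956)/(g(-59) - 171343) = (-580*(1 + 14*(-580)) + 186956)/(2*(-59) - 171343) = (-580*(1 - 8120) + 186956)/(-118 - 171343) = (-580*(-8119) + 186956)/(-171461) = (4709020 + 186956)*(-1/171461) = 4895976*(-1/171461) = -4895976/171461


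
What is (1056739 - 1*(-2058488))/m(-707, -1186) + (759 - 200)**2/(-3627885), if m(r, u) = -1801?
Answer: -11302248083176/6533820885 ≈ -1729.8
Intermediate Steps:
(1056739 - 1*(-2058488))/m(-707, -1186) + (759 - 200)**2/(-3627885) = (1056739 - 1*(-2058488))/(-1801) + (759 - 200)**2/(-3627885) = (1056739 + 2058488)*(-1/1801) + 559**2*(-1/3627885) = 3115227*(-1/1801) + 312481*(-1/3627885) = -3115227/1801 - 312481/3627885 = -11302248083176/6533820885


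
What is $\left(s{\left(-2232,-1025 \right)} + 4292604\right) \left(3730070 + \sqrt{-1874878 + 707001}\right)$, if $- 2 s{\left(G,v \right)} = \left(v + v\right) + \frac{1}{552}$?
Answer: $\frac{8840576269799525}{552} + \frac{4740166415 i \sqrt{1167877}}{1104} \approx 1.6016 \cdot 10^{13} + 4.6401 \cdot 10^{9} i$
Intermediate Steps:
$s{\left(G,v \right)} = - \frac{1}{1104} - v$ ($s{\left(G,v \right)} = - \frac{\left(v + v\right) + \frac{1}{552}}{2} = - \frac{2 v + \frac{1}{552}}{2} = - \frac{\frac{1}{552} + 2 v}{2} = - \frac{1}{1104} - v$)
$\left(s{\left(-2232,-1025 \right)} + 4292604\right) \left(3730070 + \sqrt{-1874878 + 707001}\right) = \left(\left(- \frac{1}{1104} - -1025\right) + 4292604\right) \left(3730070 + \sqrt{-1874878 + 707001}\right) = \left(\left(- \frac{1}{1104} + 1025\right) + 4292604\right) \left(3730070 + \sqrt{-1167877}\right) = \left(\frac{1131599}{1104} + 4292604\right) \left(3730070 + i \sqrt{1167877}\right) = \frac{4740166415 \left(3730070 + i \sqrt{1167877}\right)}{1104} = \frac{8840576269799525}{552} + \frac{4740166415 i \sqrt{1167877}}{1104}$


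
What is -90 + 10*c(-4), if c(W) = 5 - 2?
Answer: -60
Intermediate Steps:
c(W) = 3
-90 + 10*c(-4) = -90 + 10*3 = -90 + 30 = -60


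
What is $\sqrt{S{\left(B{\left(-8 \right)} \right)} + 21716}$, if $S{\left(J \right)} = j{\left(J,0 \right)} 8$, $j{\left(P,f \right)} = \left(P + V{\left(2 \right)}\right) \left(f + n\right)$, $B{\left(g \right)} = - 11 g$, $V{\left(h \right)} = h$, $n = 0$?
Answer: $2 \sqrt{5429} \approx 147.36$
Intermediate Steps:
$j{\left(P,f \right)} = f \left(2 + P\right)$ ($j{\left(P,f \right)} = \left(P + 2\right) \left(f + 0\right) = \left(2 + P\right) f = f \left(2 + P\right)$)
$S{\left(J \right)} = 0$ ($S{\left(J \right)} = 0 \left(2 + J\right) 8 = 0 \cdot 8 = 0$)
$\sqrt{S{\left(B{\left(-8 \right)} \right)} + 21716} = \sqrt{0 + 21716} = \sqrt{21716} = 2 \sqrt{5429}$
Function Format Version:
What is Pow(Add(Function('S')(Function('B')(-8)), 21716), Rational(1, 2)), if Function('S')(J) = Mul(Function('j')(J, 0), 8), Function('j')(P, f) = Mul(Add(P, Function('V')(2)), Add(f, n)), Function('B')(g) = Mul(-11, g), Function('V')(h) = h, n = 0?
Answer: Mul(2, Pow(5429, Rational(1, 2))) ≈ 147.36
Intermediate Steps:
Function('j')(P, f) = Mul(f, Add(2, P)) (Function('j')(P, f) = Mul(Add(P, 2), Add(f, 0)) = Mul(Add(2, P), f) = Mul(f, Add(2, P)))
Function('S')(J) = 0 (Function('S')(J) = Mul(Mul(0, Add(2, J)), 8) = Mul(0, 8) = 0)
Pow(Add(Function('S')(Function('B')(-8)), 21716), Rational(1, 2)) = Pow(Add(0, 21716), Rational(1, 2)) = Pow(21716, Rational(1, 2)) = Mul(2, Pow(5429, Rational(1, 2)))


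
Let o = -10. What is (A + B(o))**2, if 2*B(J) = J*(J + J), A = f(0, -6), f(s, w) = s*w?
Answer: 10000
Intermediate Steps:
A = 0 (A = 0*(-6) = 0)
B(J) = J**2 (B(J) = (J*(J + J))/2 = (J*(2*J))/2 = (2*J**2)/2 = J**2)
(A + B(o))**2 = (0 + (-10)**2)**2 = (0 + 100)**2 = 100**2 = 10000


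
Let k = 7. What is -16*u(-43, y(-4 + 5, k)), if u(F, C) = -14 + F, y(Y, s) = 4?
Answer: 912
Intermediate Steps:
-16*u(-43, y(-4 + 5, k)) = -16*(-14 - 43) = -16*(-57) = 912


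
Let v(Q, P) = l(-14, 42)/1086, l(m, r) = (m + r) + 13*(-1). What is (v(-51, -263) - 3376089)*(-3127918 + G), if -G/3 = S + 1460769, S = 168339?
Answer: 4897890813047273/181 ≈ 2.7060e+13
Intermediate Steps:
l(m, r) = -13 + m + r (l(m, r) = (m + r) - 13 = -13 + m + r)
G = -4887324 (G = -3*(168339 + 1460769) = -3*1629108 = -4887324)
v(Q, P) = 5/362 (v(Q, P) = (-13 - 14 + 42)/1086 = 15*(1/1086) = 5/362)
(v(-51, -263) - 3376089)*(-3127918 + G) = (5/362 - 3376089)*(-3127918 - 4887324) = -1222144213/362*(-8015242) = 4897890813047273/181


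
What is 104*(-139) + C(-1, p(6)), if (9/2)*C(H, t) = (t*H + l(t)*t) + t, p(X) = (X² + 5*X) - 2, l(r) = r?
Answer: -121912/9 ≈ -13546.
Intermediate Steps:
p(X) = -2 + X² + 5*X
C(H, t) = 2*t/9 + 2*t²/9 + 2*H*t/9 (C(H, t) = 2*((t*H + t*t) + t)/9 = 2*((H*t + t²) + t)/9 = 2*((t² + H*t) + t)/9 = 2*(t + t² + H*t)/9 = 2*t/9 + 2*t²/9 + 2*H*t/9)
104*(-139) + C(-1, p(6)) = 104*(-139) + 2*(-2 + 6² + 5*6)*(1 - 1 + (-2 + 6² + 5*6))/9 = -14456 + 2*(-2 + 36 + 30)*(1 - 1 + (-2 + 36 + 30))/9 = -14456 + (2/9)*64*(1 - 1 + 64) = -14456 + (2/9)*64*64 = -14456 + 8192/9 = -121912/9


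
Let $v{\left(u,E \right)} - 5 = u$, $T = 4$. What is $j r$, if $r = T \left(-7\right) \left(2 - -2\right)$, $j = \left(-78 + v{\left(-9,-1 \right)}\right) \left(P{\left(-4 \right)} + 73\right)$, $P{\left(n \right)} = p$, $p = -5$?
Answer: $624512$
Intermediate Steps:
$v{\left(u,E \right)} = 5 + u$
$P{\left(n \right)} = -5$
$j = -5576$ ($j = \left(-78 + \left(5 - 9\right)\right) \left(-5 + 73\right) = \left(-78 - 4\right) 68 = \left(-82\right) 68 = -5576$)
$r = -112$ ($r = 4 \left(-7\right) \left(2 - -2\right) = - 28 \left(2 + 2\right) = \left(-28\right) 4 = -112$)
$j r = \left(-5576\right) \left(-112\right) = 624512$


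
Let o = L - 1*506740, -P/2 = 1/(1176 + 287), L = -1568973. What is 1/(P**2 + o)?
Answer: -2140369/4442791758093 ≈ -4.8176e-7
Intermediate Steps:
P = -2/1463 (P = -2/(1176 + 287) = -2/1463 ≈ -0.0013671)
o = -2075713 (o = -1568973 - 1*506740 = -1568973 - 506740 = -2075713)
1/(P**2 + o) = 1/((-2/1463)**2 - 2075713) = 1/(4/2140369 - 2075713) = 1/(-4442791758093/2140369) = -2140369/4442791758093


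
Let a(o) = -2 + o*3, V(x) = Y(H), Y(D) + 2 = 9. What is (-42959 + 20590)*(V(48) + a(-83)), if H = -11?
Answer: 5458036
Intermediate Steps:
Y(D) = 7 (Y(D) = -2 + 9 = 7)
V(x) = 7
a(o) = -2 + 3*o
(-42959 + 20590)*(V(48) + a(-83)) = (-42959 + 20590)*(7 + (-2 + 3*(-83))) = -22369*(7 + (-2 - 249)) = -22369*(7 - 251) = -22369*(-244) = 5458036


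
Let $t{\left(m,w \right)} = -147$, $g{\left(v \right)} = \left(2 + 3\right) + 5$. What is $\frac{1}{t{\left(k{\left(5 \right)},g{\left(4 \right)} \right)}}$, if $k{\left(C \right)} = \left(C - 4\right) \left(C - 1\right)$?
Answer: $- \frac{1}{147} \approx -0.0068027$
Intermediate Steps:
$g{\left(v \right)} = 10$ ($g{\left(v \right)} = 5 + 5 = 10$)
$k{\left(C \right)} = \left(-1 + C\right) \left(-4 + C\right)$ ($k{\left(C \right)} = \left(-4 + C\right) \left(C + \left(-7 + 6\right)\right) = \left(-4 + C\right) \left(C - 1\right) = \left(-4 + C\right) \left(-1 + C\right) = \left(-1 + C\right) \left(-4 + C\right)$)
$\frac{1}{t{\left(k{\left(5 \right)},g{\left(4 \right)} \right)}} = \frac{1}{-147} = - \frac{1}{147}$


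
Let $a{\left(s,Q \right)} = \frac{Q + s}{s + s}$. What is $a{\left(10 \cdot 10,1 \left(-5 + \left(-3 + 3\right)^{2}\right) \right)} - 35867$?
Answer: $- \frac{1434661}{40} \approx -35867.0$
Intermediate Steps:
$a{\left(s,Q \right)} = \frac{Q + s}{2 s}$
$a{\left(10 \cdot 10,1 \left(-5 + \left(-3 + 3\right)^{2}\right) \right)} - 35867 = \frac{1 \left(-5 + \left(-3 + 3\right)^{2}\right) + 10 \cdot 10}{2 \cdot 10 \cdot 10} - 35867 = \frac{1 \left(-5 + 0^{2}\right) + 100}{2 \cdot 100} - 35867 = \frac{1}{2} \cdot \frac{1}{100} \left(1 \left(-5 + 0\right) + 100\right) - 35867 = \frac{1}{2} \cdot \frac{1}{100} \left(1 \left(-5\right) + 100\right) - 35867 = \frac{1}{2} \cdot \frac{1}{100} \left(-5 + 100\right) - 35867 = \frac{1}{2} \cdot \frac{1}{100} \cdot 95 - 35867 = \frac{19}{40} - 35867 = - \frac{1434661}{40}$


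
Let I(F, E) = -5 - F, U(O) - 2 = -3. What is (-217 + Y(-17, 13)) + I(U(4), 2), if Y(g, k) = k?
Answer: -208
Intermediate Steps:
U(O) = -1 (U(O) = 2 - 3 = -1)
(-217 + Y(-17, 13)) + I(U(4), 2) = (-217 + 13) + (-5 - 1*(-1)) = -204 + (-5 + 1) = -204 - 4 = -208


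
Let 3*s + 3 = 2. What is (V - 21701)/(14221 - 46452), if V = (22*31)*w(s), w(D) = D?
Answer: 65785/96693 ≈ 0.68035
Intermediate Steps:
s = -⅓ (s = -1 + (⅓)*2 = -1 + ⅔ = -⅓ ≈ -0.33333)
V = -682/3 (V = (22*31)*(-⅓) = 682*(-⅓) = -682/3 ≈ -227.33)
(V - 21701)/(14221 - 46452) = (-682/3 - 21701)/(14221 - 46452) = -65785/3/(-32231) = -65785/3*(-1/32231) = 65785/96693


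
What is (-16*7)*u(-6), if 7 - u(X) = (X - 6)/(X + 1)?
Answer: -2576/5 ≈ -515.20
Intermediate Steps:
u(X) = 7 - (-6 + X)/(1 + X) (u(X) = 7 - (X - 6)/(X + 1) = 7 - (-6 + X)/(1 + X))
(-16*7)*u(-6) = (-16*7)*((13 + 6*(-6))/(1 - 6)) = -112*(13 - 36)/(-5) = -(-112)*(-23)/5 = -112*23/5 = -2576/5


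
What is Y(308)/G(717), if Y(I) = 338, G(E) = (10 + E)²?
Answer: 338/528529 ≈ 0.00063951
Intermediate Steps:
Y(308)/G(717) = 338/((10 + 717)²) = 338/(727²) = 338/528529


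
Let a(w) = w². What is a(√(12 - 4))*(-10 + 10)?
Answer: 0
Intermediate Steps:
a(√(12 - 4))*(-10 + 10) = (√(12 - 4))²*(-10 + 10) = (√8)²*0 = (2*√2)²*0 = 8*0 = 0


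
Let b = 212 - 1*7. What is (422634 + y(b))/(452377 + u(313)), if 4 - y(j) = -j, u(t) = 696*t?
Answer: 422843/670225 ≈ 0.63090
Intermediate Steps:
b = 205 (b = 212 - 7 = 205)
y(j) = 4 + j (y(j) = 4 - (-1)*j = 4 + j)
(422634 + y(b))/(452377 + u(313)) = (422634 + (4 + 205))/(452377 + 696*313) = (422634 + 209)/(452377 + 217848) = 422843/670225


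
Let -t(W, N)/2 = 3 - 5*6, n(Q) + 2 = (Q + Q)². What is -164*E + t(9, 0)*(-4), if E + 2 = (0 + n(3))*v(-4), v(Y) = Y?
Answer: 22416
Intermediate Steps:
n(Q) = -2 + 4*Q² (n(Q) = -2 + (Q + Q)² = -2 + (2*Q)² = -2 + 4*Q²)
t(W, N) = 54 (t(W, N) = -2*(3 - 5*6) = -2*(3 - 30) = -2*(-27) = 54)
E = -138 (E = -2 + (0 + (-2 + 4*3²))*(-4) = -2 + (0 + (-2 + 4*9))*(-4) = -2 + (0 + (-2 + 36))*(-4) = -2 + (0 + 34)*(-4) = -2 + 34*(-4) = -2 - 136 = -138)
-164*E + t(9, 0)*(-4) = -164*(-138) + 54*(-4) = 22632 - 216 = 22416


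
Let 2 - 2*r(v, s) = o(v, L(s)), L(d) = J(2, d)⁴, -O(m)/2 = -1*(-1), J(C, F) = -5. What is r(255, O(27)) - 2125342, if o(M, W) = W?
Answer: -4251307/2 ≈ -2.1257e+6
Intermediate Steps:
O(m) = -2 (O(m) = -(-2)*(-1) = -2*1 = -2)
L(d) = 625 (L(d) = (-5)⁴ = 625)
r(v, s) = -623/2 (r(v, s) = 1 - ½*625 = 1 - 625/2 = -623/2)
r(255, O(27)) - 2125342 = -623/2 - 2125342 = -4251307/2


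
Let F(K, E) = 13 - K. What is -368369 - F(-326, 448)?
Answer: -368708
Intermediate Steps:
-368369 - F(-326, 448) = -368369 - (13 - 1*(-326)) = -368369 - (13 + 326) = -368369 - 1*339 = -368369 - 339 = -368708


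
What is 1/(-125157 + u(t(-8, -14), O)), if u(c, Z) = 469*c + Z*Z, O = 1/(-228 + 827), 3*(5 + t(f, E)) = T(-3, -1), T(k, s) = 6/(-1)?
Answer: -358801/46084400439 ≈ -7.7857e-6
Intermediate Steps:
T(k, s) = -6 (T(k, s) = 6*(-1) = -6)
t(f, E) = -7 (t(f, E) = -5 + (⅓)*(-6) = -5 - 2 = -7)
O = 1/599 ≈ 0.0016694
u(c, Z) = Z² + 469*c (u(c, Z) = 469*c + Z² = Z² + 469*c)
1/(-125157 + u(t(-8, -14), O)) = 1/(-125157 + ((1/599)² + 469*(-7))) = 1/(-125157 + (1/358801 - 3283)) = 1/(-125157 - 1177943682/358801) = 1/(-46084400439/358801) = -358801/46084400439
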